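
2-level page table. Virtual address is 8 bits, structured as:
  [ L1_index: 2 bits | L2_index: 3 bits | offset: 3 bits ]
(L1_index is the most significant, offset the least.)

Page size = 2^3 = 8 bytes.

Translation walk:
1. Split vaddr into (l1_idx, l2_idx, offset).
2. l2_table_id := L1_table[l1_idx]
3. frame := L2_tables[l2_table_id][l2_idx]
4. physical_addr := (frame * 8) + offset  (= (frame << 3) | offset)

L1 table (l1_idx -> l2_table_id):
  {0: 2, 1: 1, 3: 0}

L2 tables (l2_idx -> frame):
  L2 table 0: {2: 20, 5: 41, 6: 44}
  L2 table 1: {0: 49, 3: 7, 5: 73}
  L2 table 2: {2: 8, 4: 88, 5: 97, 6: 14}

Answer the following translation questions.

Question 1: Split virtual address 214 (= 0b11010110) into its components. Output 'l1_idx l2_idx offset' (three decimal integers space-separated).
Answer: 3 2 6

Derivation:
vaddr = 214 = 0b11010110
  top 2 bits -> l1_idx = 3
  next 3 bits -> l2_idx = 2
  bottom 3 bits -> offset = 6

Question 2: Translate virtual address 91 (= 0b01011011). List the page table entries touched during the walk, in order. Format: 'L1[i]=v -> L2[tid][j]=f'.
Answer: L1[1]=1 -> L2[1][3]=7

Derivation:
vaddr = 91 = 0b01011011
Split: l1_idx=1, l2_idx=3, offset=3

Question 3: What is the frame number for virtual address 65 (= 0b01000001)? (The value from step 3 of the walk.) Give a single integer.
Answer: 49

Derivation:
vaddr = 65: l1_idx=1, l2_idx=0
L1[1] = 1; L2[1][0] = 49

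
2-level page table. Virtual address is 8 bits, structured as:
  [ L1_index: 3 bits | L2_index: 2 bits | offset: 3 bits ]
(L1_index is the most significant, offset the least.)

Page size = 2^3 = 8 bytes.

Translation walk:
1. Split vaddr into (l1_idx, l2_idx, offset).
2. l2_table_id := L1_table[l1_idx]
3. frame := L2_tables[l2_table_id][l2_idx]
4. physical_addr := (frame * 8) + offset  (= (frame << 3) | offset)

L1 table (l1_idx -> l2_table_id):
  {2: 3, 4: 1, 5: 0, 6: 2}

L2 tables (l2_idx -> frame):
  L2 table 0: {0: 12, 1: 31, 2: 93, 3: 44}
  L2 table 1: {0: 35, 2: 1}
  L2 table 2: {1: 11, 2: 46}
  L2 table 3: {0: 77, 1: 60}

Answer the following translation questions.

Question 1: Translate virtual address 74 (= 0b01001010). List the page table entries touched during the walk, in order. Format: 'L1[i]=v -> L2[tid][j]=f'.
Answer: L1[2]=3 -> L2[3][1]=60

Derivation:
vaddr = 74 = 0b01001010
Split: l1_idx=2, l2_idx=1, offset=2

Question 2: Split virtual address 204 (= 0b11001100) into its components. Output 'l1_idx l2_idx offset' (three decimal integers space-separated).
Answer: 6 1 4

Derivation:
vaddr = 204 = 0b11001100
  top 3 bits -> l1_idx = 6
  next 2 bits -> l2_idx = 1
  bottom 3 bits -> offset = 4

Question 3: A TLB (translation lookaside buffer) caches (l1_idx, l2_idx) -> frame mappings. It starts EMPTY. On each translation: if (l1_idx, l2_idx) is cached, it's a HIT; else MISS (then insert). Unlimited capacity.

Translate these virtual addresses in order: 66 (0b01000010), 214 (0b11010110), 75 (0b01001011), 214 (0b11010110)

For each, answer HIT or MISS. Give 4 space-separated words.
vaddr=66: (2,0) not in TLB -> MISS, insert
vaddr=214: (6,2) not in TLB -> MISS, insert
vaddr=75: (2,1) not in TLB -> MISS, insert
vaddr=214: (6,2) in TLB -> HIT

Answer: MISS MISS MISS HIT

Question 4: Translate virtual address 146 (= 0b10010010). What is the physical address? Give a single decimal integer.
Answer: 10

Derivation:
vaddr = 146 = 0b10010010
Split: l1_idx=4, l2_idx=2, offset=2
L1[4] = 1
L2[1][2] = 1
paddr = 1 * 8 + 2 = 10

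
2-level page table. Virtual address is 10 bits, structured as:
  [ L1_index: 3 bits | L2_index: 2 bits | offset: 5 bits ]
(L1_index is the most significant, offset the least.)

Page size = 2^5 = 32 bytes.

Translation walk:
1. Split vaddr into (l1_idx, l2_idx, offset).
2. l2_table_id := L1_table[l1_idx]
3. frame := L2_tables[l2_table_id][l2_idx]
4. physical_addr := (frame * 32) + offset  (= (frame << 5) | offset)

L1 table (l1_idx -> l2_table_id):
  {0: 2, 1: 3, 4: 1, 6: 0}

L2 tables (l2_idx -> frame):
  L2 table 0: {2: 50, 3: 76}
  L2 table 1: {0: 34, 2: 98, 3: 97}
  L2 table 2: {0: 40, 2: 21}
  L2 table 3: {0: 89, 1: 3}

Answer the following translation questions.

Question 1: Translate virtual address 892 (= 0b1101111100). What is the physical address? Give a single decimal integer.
vaddr = 892 = 0b1101111100
Split: l1_idx=6, l2_idx=3, offset=28
L1[6] = 0
L2[0][3] = 76
paddr = 76 * 32 + 28 = 2460

Answer: 2460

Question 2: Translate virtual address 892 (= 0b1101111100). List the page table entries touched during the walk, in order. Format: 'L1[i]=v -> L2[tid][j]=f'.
Answer: L1[6]=0 -> L2[0][3]=76

Derivation:
vaddr = 892 = 0b1101111100
Split: l1_idx=6, l2_idx=3, offset=28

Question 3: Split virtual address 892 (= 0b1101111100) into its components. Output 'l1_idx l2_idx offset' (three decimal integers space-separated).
Answer: 6 3 28

Derivation:
vaddr = 892 = 0b1101111100
  top 3 bits -> l1_idx = 6
  next 2 bits -> l2_idx = 3
  bottom 5 bits -> offset = 28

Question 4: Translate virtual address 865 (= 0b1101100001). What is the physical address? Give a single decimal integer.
vaddr = 865 = 0b1101100001
Split: l1_idx=6, l2_idx=3, offset=1
L1[6] = 0
L2[0][3] = 76
paddr = 76 * 32 + 1 = 2433

Answer: 2433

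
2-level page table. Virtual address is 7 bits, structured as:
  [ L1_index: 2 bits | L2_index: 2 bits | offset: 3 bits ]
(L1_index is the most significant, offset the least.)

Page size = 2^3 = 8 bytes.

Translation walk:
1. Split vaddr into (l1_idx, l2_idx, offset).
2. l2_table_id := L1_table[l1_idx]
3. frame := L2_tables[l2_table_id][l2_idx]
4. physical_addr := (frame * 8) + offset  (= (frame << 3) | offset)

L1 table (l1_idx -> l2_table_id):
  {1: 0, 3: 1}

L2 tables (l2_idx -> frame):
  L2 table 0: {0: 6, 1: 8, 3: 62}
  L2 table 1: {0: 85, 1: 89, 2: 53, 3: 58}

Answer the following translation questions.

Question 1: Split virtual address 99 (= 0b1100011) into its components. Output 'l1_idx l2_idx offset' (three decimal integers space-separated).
Answer: 3 0 3

Derivation:
vaddr = 99 = 0b1100011
  top 2 bits -> l1_idx = 3
  next 2 bits -> l2_idx = 0
  bottom 3 bits -> offset = 3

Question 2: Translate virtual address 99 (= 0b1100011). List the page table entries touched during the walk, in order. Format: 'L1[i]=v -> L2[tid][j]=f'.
Answer: L1[3]=1 -> L2[1][0]=85

Derivation:
vaddr = 99 = 0b1100011
Split: l1_idx=3, l2_idx=0, offset=3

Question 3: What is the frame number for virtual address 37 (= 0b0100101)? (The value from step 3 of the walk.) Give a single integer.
vaddr = 37: l1_idx=1, l2_idx=0
L1[1] = 0; L2[0][0] = 6

Answer: 6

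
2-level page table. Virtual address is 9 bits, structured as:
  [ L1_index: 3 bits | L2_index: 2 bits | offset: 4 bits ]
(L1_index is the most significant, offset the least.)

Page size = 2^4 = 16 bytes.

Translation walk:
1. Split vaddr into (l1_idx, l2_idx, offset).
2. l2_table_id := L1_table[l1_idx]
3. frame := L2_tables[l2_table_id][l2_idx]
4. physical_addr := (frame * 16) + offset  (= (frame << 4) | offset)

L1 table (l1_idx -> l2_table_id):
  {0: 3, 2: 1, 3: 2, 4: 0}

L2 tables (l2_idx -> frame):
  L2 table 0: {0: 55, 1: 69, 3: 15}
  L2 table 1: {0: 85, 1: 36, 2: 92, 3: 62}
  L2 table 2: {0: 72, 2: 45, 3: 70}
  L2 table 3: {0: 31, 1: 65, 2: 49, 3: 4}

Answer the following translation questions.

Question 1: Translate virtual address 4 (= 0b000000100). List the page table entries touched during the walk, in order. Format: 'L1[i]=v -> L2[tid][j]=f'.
Answer: L1[0]=3 -> L2[3][0]=31

Derivation:
vaddr = 4 = 0b000000100
Split: l1_idx=0, l2_idx=0, offset=4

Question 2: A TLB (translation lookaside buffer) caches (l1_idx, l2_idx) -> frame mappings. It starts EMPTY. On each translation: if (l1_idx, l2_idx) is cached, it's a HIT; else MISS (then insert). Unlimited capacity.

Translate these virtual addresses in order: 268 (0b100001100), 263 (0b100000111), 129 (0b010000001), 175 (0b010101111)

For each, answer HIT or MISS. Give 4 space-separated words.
Answer: MISS HIT MISS MISS

Derivation:
vaddr=268: (4,0) not in TLB -> MISS, insert
vaddr=263: (4,0) in TLB -> HIT
vaddr=129: (2,0) not in TLB -> MISS, insert
vaddr=175: (2,2) not in TLB -> MISS, insert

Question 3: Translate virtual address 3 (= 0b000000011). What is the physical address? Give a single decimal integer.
Answer: 499

Derivation:
vaddr = 3 = 0b000000011
Split: l1_idx=0, l2_idx=0, offset=3
L1[0] = 3
L2[3][0] = 31
paddr = 31 * 16 + 3 = 499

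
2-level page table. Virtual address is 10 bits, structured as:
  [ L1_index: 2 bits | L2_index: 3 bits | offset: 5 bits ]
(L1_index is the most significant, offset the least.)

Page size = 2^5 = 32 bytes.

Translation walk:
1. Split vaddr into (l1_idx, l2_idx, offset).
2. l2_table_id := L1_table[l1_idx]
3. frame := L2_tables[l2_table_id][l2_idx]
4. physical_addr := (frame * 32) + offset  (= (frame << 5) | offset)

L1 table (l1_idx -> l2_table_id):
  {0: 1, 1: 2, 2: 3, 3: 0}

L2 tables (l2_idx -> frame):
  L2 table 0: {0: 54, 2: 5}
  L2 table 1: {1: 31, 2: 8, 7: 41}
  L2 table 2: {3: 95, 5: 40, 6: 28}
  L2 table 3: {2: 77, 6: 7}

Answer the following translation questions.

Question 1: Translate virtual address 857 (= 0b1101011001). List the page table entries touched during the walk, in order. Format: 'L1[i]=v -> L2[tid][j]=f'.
vaddr = 857 = 0b1101011001
Split: l1_idx=3, l2_idx=2, offset=25

Answer: L1[3]=0 -> L2[0][2]=5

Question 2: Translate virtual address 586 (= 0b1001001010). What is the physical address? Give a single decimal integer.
vaddr = 586 = 0b1001001010
Split: l1_idx=2, l2_idx=2, offset=10
L1[2] = 3
L2[3][2] = 77
paddr = 77 * 32 + 10 = 2474

Answer: 2474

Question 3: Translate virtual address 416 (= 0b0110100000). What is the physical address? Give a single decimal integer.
Answer: 1280

Derivation:
vaddr = 416 = 0b0110100000
Split: l1_idx=1, l2_idx=5, offset=0
L1[1] = 2
L2[2][5] = 40
paddr = 40 * 32 + 0 = 1280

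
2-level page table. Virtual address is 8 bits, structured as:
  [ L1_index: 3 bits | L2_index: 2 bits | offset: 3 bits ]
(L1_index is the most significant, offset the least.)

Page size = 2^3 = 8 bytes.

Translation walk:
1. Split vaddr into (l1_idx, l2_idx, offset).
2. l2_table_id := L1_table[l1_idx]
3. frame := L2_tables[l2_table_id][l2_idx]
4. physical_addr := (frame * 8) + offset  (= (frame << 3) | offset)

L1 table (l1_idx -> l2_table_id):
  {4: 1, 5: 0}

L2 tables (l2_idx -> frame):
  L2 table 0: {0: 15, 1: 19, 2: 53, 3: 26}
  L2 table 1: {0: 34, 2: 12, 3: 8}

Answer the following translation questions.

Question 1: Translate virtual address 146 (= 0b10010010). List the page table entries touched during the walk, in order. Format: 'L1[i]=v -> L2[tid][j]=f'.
Answer: L1[4]=1 -> L2[1][2]=12

Derivation:
vaddr = 146 = 0b10010010
Split: l1_idx=4, l2_idx=2, offset=2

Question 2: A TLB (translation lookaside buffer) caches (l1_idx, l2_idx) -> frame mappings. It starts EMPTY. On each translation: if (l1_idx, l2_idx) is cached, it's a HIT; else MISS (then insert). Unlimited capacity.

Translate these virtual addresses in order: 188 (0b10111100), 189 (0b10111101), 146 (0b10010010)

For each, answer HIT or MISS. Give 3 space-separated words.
Answer: MISS HIT MISS

Derivation:
vaddr=188: (5,3) not in TLB -> MISS, insert
vaddr=189: (5,3) in TLB -> HIT
vaddr=146: (4,2) not in TLB -> MISS, insert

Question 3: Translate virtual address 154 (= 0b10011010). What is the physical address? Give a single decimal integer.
Answer: 66

Derivation:
vaddr = 154 = 0b10011010
Split: l1_idx=4, l2_idx=3, offset=2
L1[4] = 1
L2[1][3] = 8
paddr = 8 * 8 + 2 = 66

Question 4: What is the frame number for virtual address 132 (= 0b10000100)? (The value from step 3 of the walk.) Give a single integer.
vaddr = 132: l1_idx=4, l2_idx=0
L1[4] = 1; L2[1][0] = 34

Answer: 34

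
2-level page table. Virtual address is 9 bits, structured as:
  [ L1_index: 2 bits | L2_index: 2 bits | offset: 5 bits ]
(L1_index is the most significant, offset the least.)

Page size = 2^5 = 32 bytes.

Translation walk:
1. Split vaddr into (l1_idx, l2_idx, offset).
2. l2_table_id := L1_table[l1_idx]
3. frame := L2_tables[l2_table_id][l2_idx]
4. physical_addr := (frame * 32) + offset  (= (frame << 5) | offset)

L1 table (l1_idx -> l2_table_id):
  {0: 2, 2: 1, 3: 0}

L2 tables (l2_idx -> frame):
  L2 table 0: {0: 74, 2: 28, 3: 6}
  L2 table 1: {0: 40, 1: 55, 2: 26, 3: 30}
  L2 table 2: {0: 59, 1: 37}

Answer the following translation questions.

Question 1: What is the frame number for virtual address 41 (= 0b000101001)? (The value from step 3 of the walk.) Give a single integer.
Answer: 37

Derivation:
vaddr = 41: l1_idx=0, l2_idx=1
L1[0] = 2; L2[2][1] = 37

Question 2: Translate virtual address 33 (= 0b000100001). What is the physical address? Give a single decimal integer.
Answer: 1185

Derivation:
vaddr = 33 = 0b000100001
Split: l1_idx=0, l2_idx=1, offset=1
L1[0] = 2
L2[2][1] = 37
paddr = 37 * 32 + 1 = 1185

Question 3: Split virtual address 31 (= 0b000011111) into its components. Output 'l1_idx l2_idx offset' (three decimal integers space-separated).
vaddr = 31 = 0b000011111
  top 2 bits -> l1_idx = 0
  next 2 bits -> l2_idx = 0
  bottom 5 bits -> offset = 31

Answer: 0 0 31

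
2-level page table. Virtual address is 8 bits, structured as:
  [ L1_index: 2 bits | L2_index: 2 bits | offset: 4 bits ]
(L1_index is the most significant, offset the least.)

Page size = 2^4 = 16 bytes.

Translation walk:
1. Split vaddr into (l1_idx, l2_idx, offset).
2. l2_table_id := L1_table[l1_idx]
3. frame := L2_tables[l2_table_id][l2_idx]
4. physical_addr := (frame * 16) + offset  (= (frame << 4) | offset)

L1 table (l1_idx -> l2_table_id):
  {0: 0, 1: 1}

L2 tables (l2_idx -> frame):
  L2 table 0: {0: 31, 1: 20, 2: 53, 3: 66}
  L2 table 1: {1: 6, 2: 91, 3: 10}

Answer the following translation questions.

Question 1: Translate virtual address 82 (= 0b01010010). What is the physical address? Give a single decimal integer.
Answer: 98

Derivation:
vaddr = 82 = 0b01010010
Split: l1_idx=1, l2_idx=1, offset=2
L1[1] = 1
L2[1][1] = 6
paddr = 6 * 16 + 2 = 98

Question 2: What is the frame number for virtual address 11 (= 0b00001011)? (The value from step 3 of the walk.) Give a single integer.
vaddr = 11: l1_idx=0, l2_idx=0
L1[0] = 0; L2[0][0] = 31

Answer: 31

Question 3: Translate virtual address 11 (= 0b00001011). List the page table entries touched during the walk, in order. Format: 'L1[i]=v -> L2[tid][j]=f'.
Answer: L1[0]=0 -> L2[0][0]=31

Derivation:
vaddr = 11 = 0b00001011
Split: l1_idx=0, l2_idx=0, offset=11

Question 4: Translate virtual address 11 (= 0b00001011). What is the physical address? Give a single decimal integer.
Answer: 507

Derivation:
vaddr = 11 = 0b00001011
Split: l1_idx=0, l2_idx=0, offset=11
L1[0] = 0
L2[0][0] = 31
paddr = 31 * 16 + 11 = 507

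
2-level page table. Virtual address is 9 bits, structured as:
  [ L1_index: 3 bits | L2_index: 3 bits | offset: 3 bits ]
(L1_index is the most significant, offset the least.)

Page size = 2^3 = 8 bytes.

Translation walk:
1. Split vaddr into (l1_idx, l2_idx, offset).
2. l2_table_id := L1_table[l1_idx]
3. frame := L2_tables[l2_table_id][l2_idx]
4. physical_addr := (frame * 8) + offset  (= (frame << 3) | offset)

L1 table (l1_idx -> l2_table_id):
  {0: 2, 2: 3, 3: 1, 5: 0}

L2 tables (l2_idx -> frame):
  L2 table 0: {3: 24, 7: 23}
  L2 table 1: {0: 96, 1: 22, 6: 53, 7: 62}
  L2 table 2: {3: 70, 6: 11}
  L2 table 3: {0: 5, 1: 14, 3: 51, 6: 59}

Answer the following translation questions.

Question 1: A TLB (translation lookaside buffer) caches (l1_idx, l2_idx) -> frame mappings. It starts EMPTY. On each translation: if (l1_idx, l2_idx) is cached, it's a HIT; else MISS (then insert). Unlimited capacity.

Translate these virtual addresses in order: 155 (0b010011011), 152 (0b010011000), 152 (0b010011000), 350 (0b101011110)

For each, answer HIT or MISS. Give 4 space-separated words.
vaddr=155: (2,3) not in TLB -> MISS, insert
vaddr=152: (2,3) in TLB -> HIT
vaddr=152: (2,3) in TLB -> HIT
vaddr=350: (5,3) not in TLB -> MISS, insert

Answer: MISS HIT HIT MISS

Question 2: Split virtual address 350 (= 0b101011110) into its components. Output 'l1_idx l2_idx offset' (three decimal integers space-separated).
Answer: 5 3 6

Derivation:
vaddr = 350 = 0b101011110
  top 3 bits -> l1_idx = 5
  next 3 bits -> l2_idx = 3
  bottom 3 bits -> offset = 6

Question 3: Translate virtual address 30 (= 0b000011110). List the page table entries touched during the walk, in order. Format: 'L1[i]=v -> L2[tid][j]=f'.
Answer: L1[0]=2 -> L2[2][3]=70

Derivation:
vaddr = 30 = 0b000011110
Split: l1_idx=0, l2_idx=3, offset=6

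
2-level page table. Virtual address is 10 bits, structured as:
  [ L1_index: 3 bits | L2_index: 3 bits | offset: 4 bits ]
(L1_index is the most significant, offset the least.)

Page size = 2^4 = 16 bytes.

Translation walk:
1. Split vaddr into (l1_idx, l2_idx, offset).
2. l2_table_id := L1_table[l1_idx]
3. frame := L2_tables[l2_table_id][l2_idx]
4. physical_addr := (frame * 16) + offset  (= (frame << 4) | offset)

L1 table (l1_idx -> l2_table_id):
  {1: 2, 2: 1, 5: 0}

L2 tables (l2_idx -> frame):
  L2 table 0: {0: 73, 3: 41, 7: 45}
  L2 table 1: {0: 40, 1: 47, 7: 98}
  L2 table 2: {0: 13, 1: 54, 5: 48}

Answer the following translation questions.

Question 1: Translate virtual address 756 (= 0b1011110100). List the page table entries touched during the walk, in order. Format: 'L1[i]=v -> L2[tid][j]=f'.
Answer: L1[5]=0 -> L2[0][7]=45

Derivation:
vaddr = 756 = 0b1011110100
Split: l1_idx=5, l2_idx=7, offset=4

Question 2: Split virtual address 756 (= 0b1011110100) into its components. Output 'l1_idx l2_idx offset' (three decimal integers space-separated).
Answer: 5 7 4

Derivation:
vaddr = 756 = 0b1011110100
  top 3 bits -> l1_idx = 5
  next 3 bits -> l2_idx = 7
  bottom 4 bits -> offset = 4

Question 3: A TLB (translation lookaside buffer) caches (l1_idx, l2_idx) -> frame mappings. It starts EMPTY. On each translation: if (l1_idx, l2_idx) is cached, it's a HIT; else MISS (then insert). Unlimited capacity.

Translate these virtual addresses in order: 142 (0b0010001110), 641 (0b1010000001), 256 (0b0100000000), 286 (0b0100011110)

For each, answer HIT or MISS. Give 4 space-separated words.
vaddr=142: (1,0) not in TLB -> MISS, insert
vaddr=641: (5,0) not in TLB -> MISS, insert
vaddr=256: (2,0) not in TLB -> MISS, insert
vaddr=286: (2,1) not in TLB -> MISS, insert

Answer: MISS MISS MISS MISS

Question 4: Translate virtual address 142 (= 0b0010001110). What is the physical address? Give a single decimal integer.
Answer: 222

Derivation:
vaddr = 142 = 0b0010001110
Split: l1_idx=1, l2_idx=0, offset=14
L1[1] = 2
L2[2][0] = 13
paddr = 13 * 16 + 14 = 222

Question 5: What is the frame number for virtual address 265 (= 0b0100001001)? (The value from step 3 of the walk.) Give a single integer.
Answer: 40

Derivation:
vaddr = 265: l1_idx=2, l2_idx=0
L1[2] = 1; L2[1][0] = 40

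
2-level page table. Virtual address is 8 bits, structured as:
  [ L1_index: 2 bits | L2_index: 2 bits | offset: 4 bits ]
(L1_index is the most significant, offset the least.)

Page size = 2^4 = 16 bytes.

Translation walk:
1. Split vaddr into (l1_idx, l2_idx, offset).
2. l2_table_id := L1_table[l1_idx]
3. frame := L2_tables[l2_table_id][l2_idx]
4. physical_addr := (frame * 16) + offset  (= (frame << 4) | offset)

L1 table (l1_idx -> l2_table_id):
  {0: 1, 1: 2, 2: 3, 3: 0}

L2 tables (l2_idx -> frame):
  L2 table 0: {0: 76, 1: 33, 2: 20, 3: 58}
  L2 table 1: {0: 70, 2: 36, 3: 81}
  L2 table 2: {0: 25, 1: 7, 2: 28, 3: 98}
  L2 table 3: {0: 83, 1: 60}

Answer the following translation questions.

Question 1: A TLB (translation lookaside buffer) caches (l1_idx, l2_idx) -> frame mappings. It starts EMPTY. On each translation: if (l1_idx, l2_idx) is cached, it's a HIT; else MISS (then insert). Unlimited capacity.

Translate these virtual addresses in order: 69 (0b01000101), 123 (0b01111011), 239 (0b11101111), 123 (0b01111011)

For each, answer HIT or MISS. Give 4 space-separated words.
Answer: MISS MISS MISS HIT

Derivation:
vaddr=69: (1,0) not in TLB -> MISS, insert
vaddr=123: (1,3) not in TLB -> MISS, insert
vaddr=239: (3,2) not in TLB -> MISS, insert
vaddr=123: (1,3) in TLB -> HIT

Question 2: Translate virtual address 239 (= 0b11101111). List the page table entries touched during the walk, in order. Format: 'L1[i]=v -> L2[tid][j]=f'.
Answer: L1[3]=0 -> L2[0][2]=20

Derivation:
vaddr = 239 = 0b11101111
Split: l1_idx=3, l2_idx=2, offset=15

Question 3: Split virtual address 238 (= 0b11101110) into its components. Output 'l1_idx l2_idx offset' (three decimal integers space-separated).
vaddr = 238 = 0b11101110
  top 2 bits -> l1_idx = 3
  next 2 bits -> l2_idx = 2
  bottom 4 bits -> offset = 14

Answer: 3 2 14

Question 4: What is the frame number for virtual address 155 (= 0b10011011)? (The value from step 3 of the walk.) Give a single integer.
Answer: 60

Derivation:
vaddr = 155: l1_idx=2, l2_idx=1
L1[2] = 3; L2[3][1] = 60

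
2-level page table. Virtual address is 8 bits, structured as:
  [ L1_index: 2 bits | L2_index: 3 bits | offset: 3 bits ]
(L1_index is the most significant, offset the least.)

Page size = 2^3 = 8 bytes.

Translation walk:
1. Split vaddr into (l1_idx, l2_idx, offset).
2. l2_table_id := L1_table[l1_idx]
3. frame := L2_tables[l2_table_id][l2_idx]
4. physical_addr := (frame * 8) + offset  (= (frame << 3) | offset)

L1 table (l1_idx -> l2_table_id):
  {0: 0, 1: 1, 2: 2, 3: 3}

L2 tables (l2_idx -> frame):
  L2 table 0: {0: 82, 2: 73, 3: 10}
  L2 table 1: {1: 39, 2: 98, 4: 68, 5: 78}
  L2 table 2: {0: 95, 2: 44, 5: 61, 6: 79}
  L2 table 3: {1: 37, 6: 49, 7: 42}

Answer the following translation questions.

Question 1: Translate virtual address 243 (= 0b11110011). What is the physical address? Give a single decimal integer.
Answer: 395

Derivation:
vaddr = 243 = 0b11110011
Split: l1_idx=3, l2_idx=6, offset=3
L1[3] = 3
L2[3][6] = 49
paddr = 49 * 8 + 3 = 395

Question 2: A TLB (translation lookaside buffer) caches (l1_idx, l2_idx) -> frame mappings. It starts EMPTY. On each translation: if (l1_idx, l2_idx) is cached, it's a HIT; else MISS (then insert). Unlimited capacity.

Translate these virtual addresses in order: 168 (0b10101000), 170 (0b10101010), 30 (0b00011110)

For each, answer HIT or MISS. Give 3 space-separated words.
vaddr=168: (2,5) not in TLB -> MISS, insert
vaddr=170: (2,5) in TLB -> HIT
vaddr=30: (0,3) not in TLB -> MISS, insert

Answer: MISS HIT MISS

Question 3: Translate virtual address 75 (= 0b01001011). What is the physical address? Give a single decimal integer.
vaddr = 75 = 0b01001011
Split: l1_idx=1, l2_idx=1, offset=3
L1[1] = 1
L2[1][1] = 39
paddr = 39 * 8 + 3 = 315

Answer: 315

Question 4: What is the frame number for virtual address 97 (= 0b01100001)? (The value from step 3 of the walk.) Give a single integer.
Answer: 68

Derivation:
vaddr = 97: l1_idx=1, l2_idx=4
L1[1] = 1; L2[1][4] = 68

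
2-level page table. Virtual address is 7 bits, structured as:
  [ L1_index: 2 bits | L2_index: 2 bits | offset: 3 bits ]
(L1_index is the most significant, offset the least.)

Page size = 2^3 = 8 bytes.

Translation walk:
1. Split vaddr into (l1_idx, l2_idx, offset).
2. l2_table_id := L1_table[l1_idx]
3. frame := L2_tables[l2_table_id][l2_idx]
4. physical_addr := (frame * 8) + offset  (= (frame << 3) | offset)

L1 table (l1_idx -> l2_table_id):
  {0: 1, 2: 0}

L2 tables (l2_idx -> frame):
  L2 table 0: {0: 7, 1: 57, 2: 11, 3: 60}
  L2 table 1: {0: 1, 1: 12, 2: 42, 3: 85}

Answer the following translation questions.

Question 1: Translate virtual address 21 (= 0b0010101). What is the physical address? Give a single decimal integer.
vaddr = 21 = 0b0010101
Split: l1_idx=0, l2_idx=2, offset=5
L1[0] = 1
L2[1][2] = 42
paddr = 42 * 8 + 5 = 341

Answer: 341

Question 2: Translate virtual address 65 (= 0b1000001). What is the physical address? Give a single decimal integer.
vaddr = 65 = 0b1000001
Split: l1_idx=2, l2_idx=0, offset=1
L1[2] = 0
L2[0][0] = 7
paddr = 7 * 8 + 1 = 57

Answer: 57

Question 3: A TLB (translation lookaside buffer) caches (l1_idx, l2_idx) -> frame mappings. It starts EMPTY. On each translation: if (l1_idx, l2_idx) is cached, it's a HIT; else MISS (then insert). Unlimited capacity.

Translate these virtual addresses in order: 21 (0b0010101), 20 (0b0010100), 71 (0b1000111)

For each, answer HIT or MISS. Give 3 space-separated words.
Answer: MISS HIT MISS

Derivation:
vaddr=21: (0,2) not in TLB -> MISS, insert
vaddr=20: (0,2) in TLB -> HIT
vaddr=71: (2,0) not in TLB -> MISS, insert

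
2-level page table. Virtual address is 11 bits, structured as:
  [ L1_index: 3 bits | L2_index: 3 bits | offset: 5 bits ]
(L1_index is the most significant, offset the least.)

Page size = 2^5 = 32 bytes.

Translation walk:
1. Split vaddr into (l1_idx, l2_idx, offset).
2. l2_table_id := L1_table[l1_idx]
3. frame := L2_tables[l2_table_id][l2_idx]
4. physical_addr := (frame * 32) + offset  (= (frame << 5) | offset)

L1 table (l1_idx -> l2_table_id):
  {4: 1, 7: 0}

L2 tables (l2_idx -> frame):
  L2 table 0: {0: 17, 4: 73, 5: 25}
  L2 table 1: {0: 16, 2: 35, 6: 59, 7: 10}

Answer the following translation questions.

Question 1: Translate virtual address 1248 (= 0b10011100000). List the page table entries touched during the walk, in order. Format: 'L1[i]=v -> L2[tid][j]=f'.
vaddr = 1248 = 0b10011100000
Split: l1_idx=4, l2_idx=7, offset=0

Answer: L1[4]=1 -> L2[1][7]=10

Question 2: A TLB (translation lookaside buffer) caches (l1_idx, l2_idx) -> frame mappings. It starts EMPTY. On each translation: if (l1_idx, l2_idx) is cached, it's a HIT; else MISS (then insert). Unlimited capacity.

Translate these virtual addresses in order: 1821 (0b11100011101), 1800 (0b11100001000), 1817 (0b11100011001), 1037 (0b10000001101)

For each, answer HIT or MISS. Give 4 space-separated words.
Answer: MISS HIT HIT MISS

Derivation:
vaddr=1821: (7,0) not in TLB -> MISS, insert
vaddr=1800: (7,0) in TLB -> HIT
vaddr=1817: (7,0) in TLB -> HIT
vaddr=1037: (4,0) not in TLB -> MISS, insert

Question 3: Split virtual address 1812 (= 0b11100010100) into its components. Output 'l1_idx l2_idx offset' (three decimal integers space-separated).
vaddr = 1812 = 0b11100010100
  top 3 bits -> l1_idx = 7
  next 3 bits -> l2_idx = 0
  bottom 5 bits -> offset = 20

Answer: 7 0 20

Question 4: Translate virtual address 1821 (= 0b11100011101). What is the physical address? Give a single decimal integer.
Answer: 573

Derivation:
vaddr = 1821 = 0b11100011101
Split: l1_idx=7, l2_idx=0, offset=29
L1[7] = 0
L2[0][0] = 17
paddr = 17 * 32 + 29 = 573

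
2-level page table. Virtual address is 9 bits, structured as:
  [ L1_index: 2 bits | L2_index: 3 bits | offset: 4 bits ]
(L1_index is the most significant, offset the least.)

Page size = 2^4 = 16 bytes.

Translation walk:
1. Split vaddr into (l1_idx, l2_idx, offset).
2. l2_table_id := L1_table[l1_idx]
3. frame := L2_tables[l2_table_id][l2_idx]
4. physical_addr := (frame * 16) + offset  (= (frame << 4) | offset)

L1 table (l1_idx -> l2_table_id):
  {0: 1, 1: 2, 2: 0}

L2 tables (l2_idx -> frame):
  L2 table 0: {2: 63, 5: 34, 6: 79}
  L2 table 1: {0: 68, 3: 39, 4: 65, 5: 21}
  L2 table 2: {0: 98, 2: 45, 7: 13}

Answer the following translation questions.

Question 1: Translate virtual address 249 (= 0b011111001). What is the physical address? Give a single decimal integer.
vaddr = 249 = 0b011111001
Split: l1_idx=1, l2_idx=7, offset=9
L1[1] = 2
L2[2][7] = 13
paddr = 13 * 16 + 9 = 217

Answer: 217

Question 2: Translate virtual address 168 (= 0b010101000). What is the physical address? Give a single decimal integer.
vaddr = 168 = 0b010101000
Split: l1_idx=1, l2_idx=2, offset=8
L1[1] = 2
L2[2][2] = 45
paddr = 45 * 16 + 8 = 728

Answer: 728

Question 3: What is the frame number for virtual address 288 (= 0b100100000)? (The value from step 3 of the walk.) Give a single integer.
Answer: 63

Derivation:
vaddr = 288: l1_idx=2, l2_idx=2
L1[2] = 0; L2[0][2] = 63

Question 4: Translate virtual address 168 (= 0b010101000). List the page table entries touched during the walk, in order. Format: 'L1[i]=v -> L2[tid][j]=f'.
Answer: L1[1]=2 -> L2[2][2]=45

Derivation:
vaddr = 168 = 0b010101000
Split: l1_idx=1, l2_idx=2, offset=8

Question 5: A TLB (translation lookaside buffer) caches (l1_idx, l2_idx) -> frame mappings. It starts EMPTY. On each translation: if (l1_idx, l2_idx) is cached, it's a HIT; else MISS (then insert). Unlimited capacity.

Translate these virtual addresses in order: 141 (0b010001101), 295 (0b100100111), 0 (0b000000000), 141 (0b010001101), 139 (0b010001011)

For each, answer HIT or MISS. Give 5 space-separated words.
Answer: MISS MISS MISS HIT HIT

Derivation:
vaddr=141: (1,0) not in TLB -> MISS, insert
vaddr=295: (2,2) not in TLB -> MISS, insert
vaddr=0: (0,0) not in TLB -> MISS, insert
vaddr=141: (1,0) in TLB -> HIT
vaddr=139: (1,0) in TLB -> HIT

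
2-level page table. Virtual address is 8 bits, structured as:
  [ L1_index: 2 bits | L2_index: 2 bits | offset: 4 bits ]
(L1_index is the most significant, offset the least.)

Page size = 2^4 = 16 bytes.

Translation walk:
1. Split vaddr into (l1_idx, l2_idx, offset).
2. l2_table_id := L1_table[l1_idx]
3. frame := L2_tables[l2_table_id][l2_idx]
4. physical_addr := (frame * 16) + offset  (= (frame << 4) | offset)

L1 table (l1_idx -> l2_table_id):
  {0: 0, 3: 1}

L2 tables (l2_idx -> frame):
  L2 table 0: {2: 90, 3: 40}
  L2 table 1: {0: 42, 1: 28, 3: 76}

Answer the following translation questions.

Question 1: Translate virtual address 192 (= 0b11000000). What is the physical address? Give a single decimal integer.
vaddr = 192 = 0b11000000
Split: l1_idx=3, l2_idx=0, offset=0
L1[3] = 1
L2[1][0] = 42
paddr = 42 * 16 + 0 = 672

Answer: 672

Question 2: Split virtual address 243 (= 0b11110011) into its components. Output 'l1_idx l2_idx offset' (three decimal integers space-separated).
Answer: 3 3 3

Derivation:
vaddr = 243 = 0b11110011
  top 2 bits -> l1_idx = 3
  next 2 bits -> l2_idx = 3
  bottom 4 bits -> offset = 3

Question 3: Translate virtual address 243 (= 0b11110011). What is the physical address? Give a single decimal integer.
vaddr = 243 = 0b11110011
Split: l1_idx=3, l2_idx=3, offset=3
L1[3] = 1
L2[1][3] = 76
paddr = 76 * 16 + 3 = 1219

Answer: 1219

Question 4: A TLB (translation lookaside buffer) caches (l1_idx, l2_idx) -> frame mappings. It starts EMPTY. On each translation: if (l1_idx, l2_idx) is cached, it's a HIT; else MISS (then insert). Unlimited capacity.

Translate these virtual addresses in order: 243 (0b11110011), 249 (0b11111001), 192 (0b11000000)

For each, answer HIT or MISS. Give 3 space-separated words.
vaddr=243: (3,3) not in TLB -> MISS, insert
vaddr=249: (3,3) in TLB -> HIT
vaddr=192: (3,0) not in TLB -> MISS, insert

Answer: MISS HIT MISS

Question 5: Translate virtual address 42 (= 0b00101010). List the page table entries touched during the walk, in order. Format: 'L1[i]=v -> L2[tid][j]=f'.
vaddr = 42 = 0b00101010
Split: l1_idx=0, l2_idx=2, offset=10

Answer: L1[0]=0 -> L2[0][2]=90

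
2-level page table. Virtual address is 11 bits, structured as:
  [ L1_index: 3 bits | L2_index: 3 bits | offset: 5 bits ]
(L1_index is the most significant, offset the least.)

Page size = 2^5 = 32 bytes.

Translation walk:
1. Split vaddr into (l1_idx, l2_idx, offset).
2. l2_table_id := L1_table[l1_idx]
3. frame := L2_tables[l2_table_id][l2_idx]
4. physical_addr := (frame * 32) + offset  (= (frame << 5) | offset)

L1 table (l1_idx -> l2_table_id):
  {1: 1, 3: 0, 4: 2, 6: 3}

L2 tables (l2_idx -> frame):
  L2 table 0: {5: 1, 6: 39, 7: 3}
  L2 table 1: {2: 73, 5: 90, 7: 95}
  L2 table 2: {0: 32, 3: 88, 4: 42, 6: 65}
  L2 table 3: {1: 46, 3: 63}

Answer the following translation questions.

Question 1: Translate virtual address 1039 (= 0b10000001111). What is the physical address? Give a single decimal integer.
Answer: 1039

Derivation:
vaddr = 1039 = 0b10000001111
Split: l1_idx=4, l2_idx=0, offset=15
L1[4] = 2
L2[2][0] = 32
paddr = 32 * 32 + 15 = 1039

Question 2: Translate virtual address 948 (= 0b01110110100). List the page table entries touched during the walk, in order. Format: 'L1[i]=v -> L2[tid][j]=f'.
Answer: L1[3]=0 -> L2[0][5]=1

Derivation:
vaddr = 948 = 0b01110110100
Split: l1_idx=3, l2_idx=5, offset=20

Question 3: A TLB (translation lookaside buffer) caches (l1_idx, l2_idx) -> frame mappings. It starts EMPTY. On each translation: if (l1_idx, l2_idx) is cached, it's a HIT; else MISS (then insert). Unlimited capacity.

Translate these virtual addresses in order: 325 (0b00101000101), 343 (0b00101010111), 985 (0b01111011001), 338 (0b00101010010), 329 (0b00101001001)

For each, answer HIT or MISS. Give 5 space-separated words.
vaddr=325: (1,2) not in TLB -> MISS, insert
vaddr=343: (1,2) in TLB -> HIT
vaddr=985: (3,6) not in TLB -> MISS, insert
vaddr=338: (1,2) in TLB -> HIT
vaddr=329: (1,2) in TLB -> HIT

Answer: MISS HIT MISS HIT HIT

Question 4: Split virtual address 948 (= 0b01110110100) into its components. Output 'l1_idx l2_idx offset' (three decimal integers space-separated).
Answer: 3 5 20

Derivation:
vaddr = 948 = 0b01110110100
  top 3 bits -> l1_idx = 3
  next 3 bits -> l2_idx = 5
  bottom 5 bits -> offset = 20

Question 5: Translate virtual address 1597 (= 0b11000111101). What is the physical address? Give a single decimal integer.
vaddr = 1597 = 0b11000111101
Split: l1_idx=6, l2_idx=1, offset=29
L1[6] = 3
L2[3][1] = 46
paddr = 46 * 32 + 29 = 1501

Answer: 1501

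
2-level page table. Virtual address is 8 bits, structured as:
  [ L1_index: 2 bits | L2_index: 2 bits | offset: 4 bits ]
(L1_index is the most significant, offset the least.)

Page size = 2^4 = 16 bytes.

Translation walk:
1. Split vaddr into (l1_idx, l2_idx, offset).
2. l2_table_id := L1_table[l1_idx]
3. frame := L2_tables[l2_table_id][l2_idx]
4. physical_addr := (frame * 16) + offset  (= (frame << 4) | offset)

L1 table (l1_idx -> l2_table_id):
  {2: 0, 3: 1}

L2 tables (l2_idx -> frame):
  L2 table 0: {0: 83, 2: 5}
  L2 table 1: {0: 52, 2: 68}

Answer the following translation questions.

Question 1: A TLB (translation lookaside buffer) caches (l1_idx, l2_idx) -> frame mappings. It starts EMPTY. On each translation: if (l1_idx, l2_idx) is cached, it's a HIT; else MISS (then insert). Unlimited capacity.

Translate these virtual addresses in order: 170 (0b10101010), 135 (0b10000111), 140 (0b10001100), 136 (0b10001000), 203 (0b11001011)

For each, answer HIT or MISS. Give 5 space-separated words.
vaddr=170: (2,2) not in TLB -> MISS, insert
vaddr=135: (2,0) not in TLB -> MISS, insert
vaddr=140: (2,0) in TLB -> HIT
vaddr=136: (2,0) in TLB -> HIT
vaddr=203: (3,0) not in TLB -> MISS, insert

Answer: MISS MISS HIT HIT MISS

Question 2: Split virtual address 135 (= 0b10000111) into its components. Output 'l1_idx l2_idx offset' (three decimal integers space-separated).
vaddr = 135 = 0b10000111
  top 2 bits -> l1_idx = 2
  next 2 bits -> l2_idx = 0
  bottom 4 bits -> offset = 7

Answer: 2 0 7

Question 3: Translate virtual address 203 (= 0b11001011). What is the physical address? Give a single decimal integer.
Answer: 843

Derivation:
vaddr = 203 = 0b11001011
Split: l1_idx=3, l2_idx=0, offset=11
L1[3] = 1
L2[1][0] = 52
paddr = 52 * 16 + 11 = 843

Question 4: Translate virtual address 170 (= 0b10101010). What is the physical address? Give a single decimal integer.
Answer: 90

Derivation:
vaddr = 170 = 0b10101010
Split: l1_idx=2, l2_idx=2, offset=10
L1[2] = 0
L2[0][2] = 5
paddr = 5 * 16 + 10 = 90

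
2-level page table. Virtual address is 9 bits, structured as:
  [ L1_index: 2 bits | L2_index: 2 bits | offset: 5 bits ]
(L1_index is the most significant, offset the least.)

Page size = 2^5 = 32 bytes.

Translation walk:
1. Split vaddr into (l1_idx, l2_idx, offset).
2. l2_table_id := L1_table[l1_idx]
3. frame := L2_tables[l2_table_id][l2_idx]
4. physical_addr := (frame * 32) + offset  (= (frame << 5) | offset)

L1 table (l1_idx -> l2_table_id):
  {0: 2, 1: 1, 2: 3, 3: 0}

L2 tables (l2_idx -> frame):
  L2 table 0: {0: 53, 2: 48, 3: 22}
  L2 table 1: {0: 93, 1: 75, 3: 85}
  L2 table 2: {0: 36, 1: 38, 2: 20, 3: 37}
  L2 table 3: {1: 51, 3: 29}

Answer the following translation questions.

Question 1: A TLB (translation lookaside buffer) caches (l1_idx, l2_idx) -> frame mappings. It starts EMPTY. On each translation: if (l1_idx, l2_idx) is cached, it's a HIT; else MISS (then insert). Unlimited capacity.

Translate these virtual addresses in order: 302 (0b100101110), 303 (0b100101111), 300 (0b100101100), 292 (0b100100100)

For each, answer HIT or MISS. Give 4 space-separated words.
Answer: MISS HIT HIT HIT

Derivation:
vaddr=302: (2,1) not in TLB -> MISS, insert
vaddr=303: (2,1) in TLB -> HIT
vaddr=300: (2,1) in TLB -> HIT
vaddr=292: (2,1) in TLB -> HIT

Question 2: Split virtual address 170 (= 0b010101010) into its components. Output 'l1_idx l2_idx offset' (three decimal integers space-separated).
Answer: 1 1 10

Derivation:
vaddr = 170 = 0b010101010
  top 2 bits -> l1_idx = 1
  next 2 bits -> l2_idx = 1
  bottom 5 bits -> offset = 10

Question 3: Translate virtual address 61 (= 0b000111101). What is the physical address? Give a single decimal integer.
Answer: 1245

Derivation:
vaddr = 61 = 0b000111101
Split: l1_idx=0, l2_idx=1, offset=29
L1[0] = 2
L2[2][1] = 38
paddr = 38 * 32 + 29 = 1245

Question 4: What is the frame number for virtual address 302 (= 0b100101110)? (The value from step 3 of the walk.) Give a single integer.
Answer: 51

Derivation:
vaddr = 302: l1_idx=2, l2_idx=1
L1[2] = 3; L2[3][1] = 51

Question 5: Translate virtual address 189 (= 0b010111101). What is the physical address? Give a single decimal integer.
vaddr = 189 = 0b010111101
Split: l1_idx=1, l2_idx=1, offset=29
L1[1] = 1
L2[1][1] = 75
paddr = 75 * 32 + 29 = 2429

Answer: 2429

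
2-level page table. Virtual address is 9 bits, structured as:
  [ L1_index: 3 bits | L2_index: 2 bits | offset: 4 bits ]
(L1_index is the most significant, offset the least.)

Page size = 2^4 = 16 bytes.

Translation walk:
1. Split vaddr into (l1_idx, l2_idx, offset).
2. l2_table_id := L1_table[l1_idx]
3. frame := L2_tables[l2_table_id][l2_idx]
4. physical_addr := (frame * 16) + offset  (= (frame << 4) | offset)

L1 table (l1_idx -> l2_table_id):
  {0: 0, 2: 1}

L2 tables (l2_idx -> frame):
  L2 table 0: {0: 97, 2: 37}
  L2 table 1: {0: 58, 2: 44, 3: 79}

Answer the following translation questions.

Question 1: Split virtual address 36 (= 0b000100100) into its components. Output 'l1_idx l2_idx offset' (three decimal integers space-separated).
Answer: 0 2 4

Derivation:
vaddr = 36 = 0b000100100
  top 3 bits -> l1_idx = 0
  next 2 bits -> l2_idx = 2
  bottom 4 bits -> offset = 4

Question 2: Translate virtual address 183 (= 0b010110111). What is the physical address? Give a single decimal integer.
vaddr = 183 = 0b010110111
Split: l1_idx=2, l2_idx=3, offset=7
L1[2] = 1
L2[1][3] = 79
paddr = 79 * 16 + 7 = 1271

Answer: 1271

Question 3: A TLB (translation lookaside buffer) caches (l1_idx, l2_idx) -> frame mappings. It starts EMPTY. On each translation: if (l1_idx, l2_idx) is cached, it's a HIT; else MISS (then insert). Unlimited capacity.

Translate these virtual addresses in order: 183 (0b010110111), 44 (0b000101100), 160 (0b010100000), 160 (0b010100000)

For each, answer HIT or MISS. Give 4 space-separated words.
vaddr=183: (2,3) not in TLB -> MISS, insert
vaddr=44: (0,2) not in TLB -> MISS, insert
vaddr=160: (2,2) not in TLB -> MISS, insert
vaddr=160: (2,2) in TLB -> HIT

Answer: MISS MISS MISS HIT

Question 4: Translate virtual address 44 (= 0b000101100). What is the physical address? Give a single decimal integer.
vaddr = 44 = 0b000101100
Split: l1_idx=0, l2_idx=2, offset=12
L1[0] = 0
L2[0][2] = 37
paddr = 37 * 16 + 12 = 604

Answer: 604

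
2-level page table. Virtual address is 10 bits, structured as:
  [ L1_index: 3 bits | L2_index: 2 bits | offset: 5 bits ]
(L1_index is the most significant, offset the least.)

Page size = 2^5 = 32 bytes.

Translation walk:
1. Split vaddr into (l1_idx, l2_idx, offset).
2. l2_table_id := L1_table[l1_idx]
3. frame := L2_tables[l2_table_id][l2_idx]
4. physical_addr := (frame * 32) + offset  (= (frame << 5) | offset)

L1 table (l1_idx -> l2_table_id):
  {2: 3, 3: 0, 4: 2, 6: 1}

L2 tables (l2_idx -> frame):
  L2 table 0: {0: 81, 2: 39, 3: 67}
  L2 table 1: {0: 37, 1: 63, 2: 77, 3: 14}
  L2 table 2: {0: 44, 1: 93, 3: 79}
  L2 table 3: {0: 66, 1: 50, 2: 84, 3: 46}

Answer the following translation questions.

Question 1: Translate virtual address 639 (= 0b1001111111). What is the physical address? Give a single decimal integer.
vaddr = 639 = 0b1001111111
Split: l1_idx=4, l2_idx=3, offset=31
L1[4] = 2
L2[2][3] = 79
paddr = 79 * 32 + 31 = 2559

Answer: 2559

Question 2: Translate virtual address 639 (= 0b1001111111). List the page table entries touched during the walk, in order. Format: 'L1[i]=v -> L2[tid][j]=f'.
Answer: L1[4]=2 -> L2[2][3]=79

Derivation:
vaddr = 639 = 0b1001111111
Split: l1_idx=4, l2_idx=3, offset=31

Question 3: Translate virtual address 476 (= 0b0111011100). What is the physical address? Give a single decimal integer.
Answer: 1276

Derivation:
vaddr = 476 = 0b0111011100
Split: l1_idx=3, l2_idx=2, offset=28
L1[3] = 0
L2[0][2] = 39
paddr = 39 * 32 + 28 = 1276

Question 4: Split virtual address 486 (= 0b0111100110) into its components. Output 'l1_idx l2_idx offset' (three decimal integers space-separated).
Answer: 3 3 6

Derivation:
vaddr = 486 = 0b0111100110
  top 3 bits -> l1_idx = 3
  next 2 bits -> l2_idx = 3
  bottom 5 bits -> offset = 6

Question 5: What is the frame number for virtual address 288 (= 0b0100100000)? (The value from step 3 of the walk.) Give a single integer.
vaddr = 288: l1_idx=2, l2_idx=1
L1[2] = 3; L2[3][1] = 50

Answer: 50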